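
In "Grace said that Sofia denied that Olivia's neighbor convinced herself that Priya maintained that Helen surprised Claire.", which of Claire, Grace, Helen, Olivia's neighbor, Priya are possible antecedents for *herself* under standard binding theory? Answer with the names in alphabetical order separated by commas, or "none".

*herself* is a reflexive; Principle A requires it to be bound within its binding domain — the clause headed by 'convinced'.
— Claire: object of the clause headed by 'surprised'; does not c-command the reflexive — cannot bind it (Principle A).
— Grace: subject of the matrix clause; c-commands the reflexive but lies outside its binding domain — cannot bind it (Principle A).
— Helen: subject of the clause headed by 'surprised'; does not c-command the reflexive — cannot bind it (Principle A).
— Olivia's neighbor: subject of the clause headed by 'convinced'; c-commands the reflexive within its binding domain — allowed (Principle A).
— Priya: subject of the clause headed by 'maintained'; does not c-command the reflexive — cannot bind it (Principle A).

Olivia's neighbor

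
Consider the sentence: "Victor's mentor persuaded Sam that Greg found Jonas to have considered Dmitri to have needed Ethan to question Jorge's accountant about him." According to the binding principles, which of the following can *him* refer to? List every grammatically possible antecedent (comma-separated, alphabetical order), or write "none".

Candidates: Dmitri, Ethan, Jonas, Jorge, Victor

*him* is a pronoun; Principle B requires it to be free in its binding domain — the clause headed by 'question'.
— Dmitri: subject of the clause headed by 'needed'; c-commands the pronoun but lies outside its binding domain — allowed.
— Ethan: subject of the clause headed by 'question'; c-commands the pronoun within its binding domain — blocked (Principle B).
— Jonas: subject of the clause headed by 'considered'; c-commands the pronoun but lies outside its binding domain — allowed.
— Jorge: possessor inside the object DP of the clause headed by 'question'; does not c-command the pronoun — Principle B does not apply; allowed.
— Victor: possessor inside the subject DP of the matrix clause; does not c-command the pronoun — Principle B does not apply; allowed.

Dmitri, Jonas, Jorge, Victor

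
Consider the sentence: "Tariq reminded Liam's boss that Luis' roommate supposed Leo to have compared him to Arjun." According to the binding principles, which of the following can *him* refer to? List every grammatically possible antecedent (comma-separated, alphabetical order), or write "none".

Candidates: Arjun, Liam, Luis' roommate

Liam, Luis' roommate

*him* is a pronoun; Principle B requires it to be free in its binding domain — the clause headed by 'compared'.
— Arjun: second object of the clause headed by 'compared'; is c-commanded by the pronoun; coreference would bind this R-expression — blocked (Principle C).
— Liam: possessor inside the object DP of the matrix clause; does not c-command the pronoun — Principle B does not apply; allowed.
— Luis' roommate: subject of the clause headed by 'supposed'; c-commands the pronoun but lies outside its binding domain — allowed.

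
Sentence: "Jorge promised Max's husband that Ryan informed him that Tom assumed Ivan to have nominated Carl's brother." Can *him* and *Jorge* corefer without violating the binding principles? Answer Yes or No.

Yes

*Jorge* is an R-expression; Principle C requires it to be free (not bound by any c-commanding expression).
— him: object of the clause headed by 'informed'; the pronoun does not c-command the R-expression — coreference allowed.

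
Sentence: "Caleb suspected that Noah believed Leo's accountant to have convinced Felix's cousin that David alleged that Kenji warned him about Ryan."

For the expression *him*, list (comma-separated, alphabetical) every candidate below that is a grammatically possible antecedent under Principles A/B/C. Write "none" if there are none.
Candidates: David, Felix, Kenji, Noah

*him* is a pronoun; Principle B requires it to be free in its binding domain — the clause headed by 'warned'.
— David: subject of the clause headed by 'alleged'; c-commands the pronoun but lies outside its binding domain — allowed.
— Felix: possessor inside the object DP of the clause headed by 'convinced'; does not c-command the pronoun — Principle B does not apply; allowed.
— Kenji: subject of the clause headed by 'warned'; c-commands the pronoun within its binding domain — blocked (Principle B).
— Noah: subject of the clause headed by 'believed'; c-commands the pronoun but lies outside its binding domain — allowed.

David, Felix, Noah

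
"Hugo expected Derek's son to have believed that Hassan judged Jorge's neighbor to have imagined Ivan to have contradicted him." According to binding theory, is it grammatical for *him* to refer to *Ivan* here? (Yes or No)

No

*Ivan* is an R-expression; Principle C requires it to be free (not bound by any c-commanding expression).
— him: object of the clause headed by 'contradicted'; the R-expression locally c-commands the pronoun — coreference blocked (Principle B on the pronoun).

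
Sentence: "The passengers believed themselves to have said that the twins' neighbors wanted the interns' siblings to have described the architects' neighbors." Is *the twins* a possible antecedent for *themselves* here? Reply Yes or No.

No

*themselves* is a reflexive; Principle A requires it to be bound within its binding domain — the matrix clause.
— the twins: possessor inside the subject DP of the clause headed by 'wanted'; does not c-command the reflexive — cannot bind it (Principle A).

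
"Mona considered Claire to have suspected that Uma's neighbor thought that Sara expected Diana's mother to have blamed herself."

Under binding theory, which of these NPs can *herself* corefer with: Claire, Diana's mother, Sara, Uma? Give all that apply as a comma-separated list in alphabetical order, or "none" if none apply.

Diana's mother

*herself* is a reflexive; Principle A requires it to be bound within its binding domain — the clause headed by 'blamed'.
— Claire: subject of the clause headed by 'suspected'; c-commands the reflexive but lies outside its binding domain — cannot bind it (Principle A).
— Diana's mother: subject of the clause headed by 'blamed'; c-commands the reflexive within its binding domain — allowed (Principle A).
— Sara: subject of the clause headed by 'expected'; c-commands the reflexive but lies outside its binding domain — cannot bind it (Principle A).
— Uma: possessor inside the subject DP of the clause headed by 'thought'; does not c-command the reflexive — cannot bind it (Principle A).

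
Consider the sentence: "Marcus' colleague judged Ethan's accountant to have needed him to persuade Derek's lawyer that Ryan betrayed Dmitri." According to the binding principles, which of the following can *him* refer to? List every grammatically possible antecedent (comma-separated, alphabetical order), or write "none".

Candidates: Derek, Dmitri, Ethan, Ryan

*him* is a pronoun; Principle B requires it to be free in its binding domain — the clause headed by 'needed'.
— Derek: possessor inside the object DP of the clause headed by 'persuade'; is c-commanded by the pronoun; coreference would bind this R-expression — blocked (Principle C).
— Dmitri: object of the clause headed by 'betrayed'; is c-commanded by the pronoun; coreference would bind this R-expression — blocked (Principle C).
— Ethan: possessor inside the subject DP of the clause headed by 'needed'; does not c-command the pronoun — Principle B does not apply; allowed.
— Ryan: subject of the clause headed by 'betrayed'; is c-commanded by the pronoun; coreference would bind this R-expression — blocked (Principle C).

Ethan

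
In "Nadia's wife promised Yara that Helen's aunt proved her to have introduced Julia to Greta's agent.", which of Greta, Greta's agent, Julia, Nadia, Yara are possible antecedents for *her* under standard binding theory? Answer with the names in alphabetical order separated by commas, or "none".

Nadia, Yara

*her* is a pronoun; Principle B requires it to be free in its binding domain — the clause headed by 'proved'.
— Greta: possessor inside the second object DP of the clause headed by 'introduced'; is c-commanded by the pronoun; coreference would bind this R-expression — blocked (Principle C).
— Greta's agent: second object of the clause headed by 'introduced'; is c-commanded by the pronoun; coreference would bind this R-expression — blocked (Principle C).
— Julia: object of the clause headed by 'introduced'; is c-commanded by the pronoun; coreference would bind this R-expression — blocked (Principle C).
— Nadia: possessor inside the subject DP of the matrix clause; does not c-command the pronoun — Principle B does not apply; allowed.
— Yara: object of the matrix clause; c-commands the pronoun but lies outside its binding domain — allowed.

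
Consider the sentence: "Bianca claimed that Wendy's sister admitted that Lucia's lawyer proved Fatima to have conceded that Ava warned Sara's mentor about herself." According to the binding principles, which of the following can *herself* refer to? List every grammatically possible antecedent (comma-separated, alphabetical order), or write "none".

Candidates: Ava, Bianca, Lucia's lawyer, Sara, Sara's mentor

*herself* is a reflexive; Principle A requires it to be bound within its binding domain — the clause headed by 'warned'.
— Ava: subject of the clause headed by 'warned'; c-commands the reflexive within its binding domain — allowed (Principle A).
— Bianca: subject of the matrix clause; c-commands the reflexive but lies outside its binding domain — cannot bind it (Principle A).
— Lucia's lawyer: subject of the clause headed by 'proved'; c-commands the reflexive but lies outside its binding domain — cannot bind it (Principle A).
— Sara: possessor inside the object DP of the clause headed by 'warned'; does not c-command the reflexive — cannot bind it (Principle A).
— Sara's mentor: object of the clause headed by 'warned'; c-commands the reflexive within its binding domain — allowed (Principle A).

Ava, Sara's mentor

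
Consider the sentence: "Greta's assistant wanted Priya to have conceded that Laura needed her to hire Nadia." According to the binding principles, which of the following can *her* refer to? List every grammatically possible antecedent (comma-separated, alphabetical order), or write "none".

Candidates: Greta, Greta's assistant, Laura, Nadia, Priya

*her* is a pronoun; Principle B requires it to be free in its binding domain — the clause headed by 'needed'.
— Greta: possessor inside the subject DP of the matrix clause; does not c-command the pronoun — Principle B does not apply; allowed.
— Greta's assistant: subject of the matrix clause; c-commands the pronoun but lies outside its binding domain — allowed.
— Laura: subject of the clause headed by 'needed'; c-commands the pronoun within its binding domain — blocked (Principle B).
— Nadia: object of the clause headed by 'hire'; is c-commanded by the pronoun; coreference would bind this R-expression — blocked (Principle C).
— Priya: subject of the clause headed by 'conceded'; c-commands the pronoun but lies outside its binding domain — allowed.

Greta, Greta's assistant, Priya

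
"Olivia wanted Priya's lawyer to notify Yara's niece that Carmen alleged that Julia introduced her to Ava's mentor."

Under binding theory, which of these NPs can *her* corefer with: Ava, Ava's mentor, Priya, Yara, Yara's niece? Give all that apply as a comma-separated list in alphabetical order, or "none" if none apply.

Priya, Yara, Yara's niece

*her* is a pronoun; Principle B requires it to be free in its binding domain — the clause headed by 'introduced'.
— Ava: possessor inside the second object DP of the clause headed by 'introduced'; is c-commanded by the pronoun; coreference would bind this R-expression — blocked (Principle C).
— Ava's mentor: second object of the clause headed by 'introduced'; is c-commanded by the pronoun; coreference would bind this R-expression — blocked (Principle C).
— Priya: possessor inside the subject DP of the clause headed by 'notify'; does not c-command the pronoun — Principle B does not apply; allowed.
— Yara: possessor inside the object DP of the clause headed by 'notify'; does not c-command the pronoun — Principle B does not apply; allowed.
— Yara's niece: object of the clause headed by 'notify'; c-commands the pronoun but lies outside its binding domain — allowed.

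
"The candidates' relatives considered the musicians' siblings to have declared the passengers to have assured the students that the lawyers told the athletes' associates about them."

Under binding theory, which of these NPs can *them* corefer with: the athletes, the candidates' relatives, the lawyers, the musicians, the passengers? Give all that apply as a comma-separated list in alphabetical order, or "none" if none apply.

the athletes, the candidates' relatives, the musicians, the passengers

*them* is a pronoun; Principle B requires it to be free in its binding domain — the clause headed by 'told'.
— the athletes: possessor inside the object DP of the clause headed by 'told'; does not c-command the pronoun — Principle B does not apply; allowed.
— the candidates' relatives: subject of the matrix clause; c-commands the pronoun but lies outside its binding domain — allowed.
— the lawyers: subject of the clause headed by 'told'; c-commands the pronoun within its binding domain — blocked (Principle B).
— the musicians: possessor inside the subject DP of the clause headed by 'declared'; does not c-command the pronoun — Principle B does not apply; allowed.
— the passengers: subject of the clause headed by 'assured'; c-commands the pronoun but lies outside its binding domain — allowed.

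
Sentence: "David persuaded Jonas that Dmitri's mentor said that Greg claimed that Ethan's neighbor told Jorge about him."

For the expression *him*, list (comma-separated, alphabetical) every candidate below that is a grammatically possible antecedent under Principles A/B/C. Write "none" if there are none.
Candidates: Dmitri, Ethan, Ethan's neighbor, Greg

Dmitri, Ethan, Greg

*him* is a pronoun; Principle B requires it to be free in its binding domain — the clause headed by 'told'.
— Dmitri: possessor inside the subject DP of the clause headed by 'said'; does not c-command the pronoun — Principle B does not apply; allowed.
— Ethan: possessor inside the subject DP of the clause headed by 'told'; does not c-command the pronoun — Principle B does not apply; allowed.
— Ethan's neighbor: subject of the clause headed by 'told'; c-commands the pronoun within its binding domain — blocked (Principle B).
— Greg: subject of the clause headed by 'claimed'; c-commands the pronoun but lies outside its binding domain — allowed.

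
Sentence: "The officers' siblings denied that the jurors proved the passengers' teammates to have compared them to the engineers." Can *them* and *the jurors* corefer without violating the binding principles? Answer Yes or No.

*the jurors* is an R-expression; Principle C requires it to be free (not bound by any c-commanding expression).
— them: object of the clause headed by 'compared'; the pronoun does not c-command the R-expression — coreference allowed.

Yes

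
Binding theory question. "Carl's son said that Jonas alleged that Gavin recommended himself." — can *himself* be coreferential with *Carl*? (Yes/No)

No

*himself* is a reflexive; Principle A requires it to be bound within its binding domain — the clause headed by 'recommended'.
— Carl: possessor inside the subject DP of the matrix clause; does not c-command the reflexive — cannot bind it (Principle A).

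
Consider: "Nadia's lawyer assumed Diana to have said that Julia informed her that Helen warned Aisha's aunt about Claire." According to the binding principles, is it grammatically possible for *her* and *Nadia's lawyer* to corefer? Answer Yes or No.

Yes

*her* is a pronoun; Principle B requires it to be free in its binding domain — the clause headed by 'informed'.
— Nadia's lawyer: subject of the matrix clause; c-commands the pronoun but lies outside its binding domain — allowed.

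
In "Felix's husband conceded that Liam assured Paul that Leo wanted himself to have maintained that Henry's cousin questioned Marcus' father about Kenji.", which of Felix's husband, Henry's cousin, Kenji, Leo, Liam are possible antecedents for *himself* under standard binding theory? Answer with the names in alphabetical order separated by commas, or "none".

*himself* is a reflexive; Principle A requires it to be bound within its binding domain — the clause headed by 'wanted'.
— Felix's husband: subject of the matrix clause; c-commands the reflexive but lies outside its binding domain — cannot bind it (Principle A).
— Henry's cousin: subject of the clause headed by 'questioned'; does not c-command the reflexive — cannot bind it (Principle A).
— Kenji: second object of the clause headed by 'questioned'; does not c-command the reflexive — cannot bind it (Principle A).
— Leo: subject of the clause headed by 'wanted'; c-commands the reflexive within its binding domain — allowed (Principle A).
— Liam: subject of the clause headed by 'assured'; c-commands the reflexive but lies outside its binding domain — cannot bind it (Principle A).

Leo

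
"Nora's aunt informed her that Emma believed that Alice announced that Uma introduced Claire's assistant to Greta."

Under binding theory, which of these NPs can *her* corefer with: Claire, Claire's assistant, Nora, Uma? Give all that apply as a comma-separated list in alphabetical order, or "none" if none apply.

Nora

*her* is a pronoun; Principle B requires it to be free in its binding domain — the matrix clause.
— Claire: possessor inside the object DP of the clause headed by 'introduced'; is c-commanded by the pronoun; coreference would bind this R-expression — blocked (Principle C).
— Claire's assistant: object of the clause headed by 'introduced'; is c-commanded by the pronoun; coreference would bind this R-expression — blocked (Principle C).
— Nora: possessor inside the subject DP of the matrix clause; does not c-command the pronoun — Principle B does not apply; allowed.
— Uma: subject of the clause headed by 'introduced'; is c-commanded by the pronoun; coreference would bind this R-expression — blocked (Principle C).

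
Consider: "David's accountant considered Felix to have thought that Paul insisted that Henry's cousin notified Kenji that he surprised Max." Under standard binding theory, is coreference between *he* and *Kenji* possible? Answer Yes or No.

*Kenji* is an R-expression; Principle C requires it to be free (not bound by any c-commanding expression).
— he: subject of the clause headed by 'surprised'; the pronoun does not c-command the R-expression — coreference allowed.

Yes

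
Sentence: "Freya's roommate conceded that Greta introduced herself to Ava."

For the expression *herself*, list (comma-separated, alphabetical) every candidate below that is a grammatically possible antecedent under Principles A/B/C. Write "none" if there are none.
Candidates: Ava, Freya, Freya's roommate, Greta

Greta

*herself* is a reflexive; Principle A requires it to be bound within its binding domain — the clause headed by 'introduced'.
— Ava: second object of the clause headed by 'introduced'; does not c-command the reflexive — cannot bind it (Principle A).
— Freya: possessor inside the subject DP of the matrix clause; does not c-command the reflexive — cannot bind it (Principle A).
— Freya's roommate: subject of the matrix clause; c-commands the reflexive but lies outside its binding domain — cannot bind it (Principle A).
— Greta: subject of the clause headed by 'introduced'; c-commands the reflexive within its binding domain — allowed (Principle A).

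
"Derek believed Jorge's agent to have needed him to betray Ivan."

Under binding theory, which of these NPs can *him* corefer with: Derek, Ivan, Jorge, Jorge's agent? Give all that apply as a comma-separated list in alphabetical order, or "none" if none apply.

*him* is a pronoun; Principle B requires it to be free in its binding domain — the clause headed by 'needed'.
— Derek: subject of the matrix clause; c-commands the pronoun but lies outside its binding domain — allowed.
— Ivan: object of the clause headed by 'betray'; is c-commanded by the pronoun; coreference would bind this R-expression — blocked (Principle C).
— Jorge: possessor inside the subject DP of the clause headed by 'needed'; does not c-command the pronoun — Principle B does not apply; allowed.
— Jorge's agent: subject of the clause headed by 'needed'; c-commands the pronoun within its binding domain — blocked (Principle B).

Derek, Jorge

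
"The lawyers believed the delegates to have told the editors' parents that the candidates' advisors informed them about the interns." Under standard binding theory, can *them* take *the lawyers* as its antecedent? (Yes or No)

*them* is a pronoun; Principle B requires it to be free in its binding domain — the clause headed by 'informed'.
— the lawyers: subject of the matrix clause; c-commands the pronoun but lies outside its binding domain — allowed.

Yes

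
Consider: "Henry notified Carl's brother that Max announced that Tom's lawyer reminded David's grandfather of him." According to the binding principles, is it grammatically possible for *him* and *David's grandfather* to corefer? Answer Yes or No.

No

*him* is a pronoun; Principle B requires it to be free in its binding domain — the clause headed by 'reminded'.
— David's grandfather: object of the clause headed by 'reminded'; c-commands the pronoun within its binding domain — blocked (Principle B).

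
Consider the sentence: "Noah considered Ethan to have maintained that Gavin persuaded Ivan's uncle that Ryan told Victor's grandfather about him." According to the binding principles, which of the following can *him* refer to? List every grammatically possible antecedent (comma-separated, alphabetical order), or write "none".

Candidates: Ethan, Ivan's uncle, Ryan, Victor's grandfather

Ethan, Ivan's uncle

*him* is a pronoun; Principle B requires it to be free in its binding domain — the clause headed by 'told'.
— Ethan: subject of the clause headed by 'maintained'; c-commands the pronoun but lies outside its binding domain — allowed.
— Ivan's uncle: object of the clause headed by 'persuaded'; c-commands the pronoun but lies outside its binding domain — allowed.
— Ryan: subject of the clause headed by 'told'; c-commands the pronoun within its binding domain — blocked (Principle B).
— Victor's grandfather: object of the clause headed by 'told'; c-commands the pronoun within its binding domain — blocked (Principle B).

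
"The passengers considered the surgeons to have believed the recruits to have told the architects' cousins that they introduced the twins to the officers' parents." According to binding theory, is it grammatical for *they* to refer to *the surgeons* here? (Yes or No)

*the surgeons* is an R-expression; Principle C requires it to be free (not bound by any c-commanding expression).
— they: subject of the clause headed by 'introduced'; the pronoun does not c-command the R-expression — coreference allowed.

Yes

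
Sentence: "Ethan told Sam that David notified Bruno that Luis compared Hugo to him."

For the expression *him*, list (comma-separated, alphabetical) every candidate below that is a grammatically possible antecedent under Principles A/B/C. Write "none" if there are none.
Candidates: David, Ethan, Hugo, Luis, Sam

*him* is a pronoun; Principle B requires it to be free in its binding domain — the clause headed by 'compared'.
— David: subject of the clause headed by 'notified'; c-commands the pronoun but lies outside its binding domain — allowed.
— Ethan: subject of the matrix clause; c-commands the pronoun but lies outside its binding domain — allowed.
— Hugo: object of the clause headed by 'compared'; c-commands the pronoun within its binding domain — blocked (Principle B).
— Luis: subject of the clause headed by 'compared'; c-commands the pronoun within its binding domain — blocked (Principle B).
— Sam: object of the matrix clause; c-commands the pronoun but lies outside its binding domain — allowed.

David, Ethan, Sam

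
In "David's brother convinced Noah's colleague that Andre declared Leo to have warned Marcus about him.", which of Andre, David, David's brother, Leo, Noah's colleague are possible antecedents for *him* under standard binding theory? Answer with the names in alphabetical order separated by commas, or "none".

Andre, David, David's brother, Noah's colleague

*him* is a pronoun; Principle B requires it to be free in its binding domain — the clause headed by 'warned'.
— Andre: subject of the clause headed by 'declared'; c-commands the pronoun but lies outside its binding domain — allowed.
— David: possessor inside the subject DP of the matrix clause; does not c-command the pronoun — Principle B does not apply; allowed.
— David's brother: subject of the matrix clause; c-commands the pronoun but lies outside its binding domain — allowed.
— Leo: subject of the clause headed by 'warned'; c-commands the pronoun within its binding domain — blocked (Principle B).
— Noah's colleague: object of the matrix clause; c-commands the pronoun but lies outside its binding domain — allowed.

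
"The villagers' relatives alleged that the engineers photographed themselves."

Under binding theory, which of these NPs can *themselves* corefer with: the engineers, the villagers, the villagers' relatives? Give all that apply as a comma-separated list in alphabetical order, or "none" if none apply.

*themselves* is a reflexive; Principle A requires it to be bound within its binding domain — the clause headed by 'photographed'.
— the engineers: subject of the clause headed by 'photographed'; c-commands the reflexive within its binding domain — allowed (Principle A).
— the villagers: possessor inside the subject DP of the matrix clause; does not c-command the reflexive — cannot bind it (Principle A).
— the villagers' relatives: subject of the matrix clause; c-commands the reflexive but lies outside its binding domain — cannot bind it (Principle A).

the engineers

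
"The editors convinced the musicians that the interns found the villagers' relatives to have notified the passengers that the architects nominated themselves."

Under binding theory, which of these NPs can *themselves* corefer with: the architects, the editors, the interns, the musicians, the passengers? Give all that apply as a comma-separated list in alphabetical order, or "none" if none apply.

*themselves* is a reflexive; Principle A requires it to be bound within its binding domain — the clause headed by 'nominated'.
— the architects: subject of the clause headed by 'nominated'; c-commands the reflexive within its binding domain — allowed (Principle A).
— the editors: subject of the matrix clause; c-commands the reflexive but lies outside its binding domain — cannot bind it (Principle A).
— the interns: subject of the clause headed by 'found'; c-commands the reflexive but lies outside its binding domain — cannot bind it (Principle A).
— the musicians: object of the matrix clause; c-commands the reflexive but lies outside its binding domain — cannot bind it (Principle A).
— the passengers: object of the clause headed by 'notified'; c-commands the reflexive but lies outside its binding domain — cannot bind it (Principle A).

the architects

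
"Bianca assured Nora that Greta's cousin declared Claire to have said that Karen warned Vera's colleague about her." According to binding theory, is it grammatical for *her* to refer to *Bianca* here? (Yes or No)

*Bianca* is an R-expression; Principle C requires it to be free (not bound by any c-commanding expression).
— her: second object of the clause headed by 'warned'; the pronoun does not c-command the R-expression — coreference allowed.

Yes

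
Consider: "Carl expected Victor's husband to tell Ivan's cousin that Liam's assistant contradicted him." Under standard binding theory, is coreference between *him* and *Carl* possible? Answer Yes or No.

Yes

*Carl* is an R-expression; Principle C requires it to be free (not bound by any c-commanding expression).
— him: object of the clause headed by 'contradicted'; the pronoun does not c-command the R-expression — coreference allowed.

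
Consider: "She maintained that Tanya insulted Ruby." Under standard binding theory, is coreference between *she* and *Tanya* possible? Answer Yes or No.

*Tanya* is an R-expression; Principle C requires it to be free (not bound by any c-commanding expression).
— she: subject of the matrix clause; the pronoun c-commands the R-expression — coreference blocked (Principle C).

No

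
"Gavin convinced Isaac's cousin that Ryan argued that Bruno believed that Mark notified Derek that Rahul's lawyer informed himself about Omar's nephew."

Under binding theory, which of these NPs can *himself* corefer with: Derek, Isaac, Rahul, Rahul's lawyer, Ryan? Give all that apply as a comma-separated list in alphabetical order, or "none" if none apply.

Rahul's lawyer

*himself* is a reflexive; Principle A requires it to be bound within its binding domain — the clause headed by 'informed'.
— Derek: object of the clause headed by 'notified'; c-commands the reflexive but lies outside its binding domain — cannot bind it (Principle A).
— Isaac: possessor inside the object DP of the matrix clause; does not c-command the reflexive — cannot bind it (Principle A).
— Rahul: possessor inside the subject DP of the clause headed by 'informed'; does not c-command the reflexive — cannot bind it (Principle A).
— Rahul's lawyer: subject of the clause headed by 'informed'; c-commands the reflexive within its binding domain — allowed (Principle A).
— Ryan: subject of the clause headed by 'argued'; c-commands the reflexive but lies outside its binding domain — cannot bind it (Principle A).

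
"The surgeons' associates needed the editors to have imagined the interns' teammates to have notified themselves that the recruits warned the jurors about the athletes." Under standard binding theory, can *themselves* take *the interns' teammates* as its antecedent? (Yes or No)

*themselves* is a reflexive; Principle A requires it to be bound within its binding domain — the clause headed by 'notified'.
— the interns' teammates: subject of the clause headed by 'notified'; c-commands the reflexive within its binding domain — allowed (Principle A).

Yes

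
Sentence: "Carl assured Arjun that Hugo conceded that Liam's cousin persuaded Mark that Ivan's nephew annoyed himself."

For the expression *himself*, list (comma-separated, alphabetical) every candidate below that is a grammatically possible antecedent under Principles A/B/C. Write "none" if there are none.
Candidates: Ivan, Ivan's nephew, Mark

Ivan's nephew

*himself* is a reflexive; Principle A requires it to be bound within its binding domain — the clause headed by 'annoyed'.
— Ivan: possessor inside the subject DP of the clause headed by 'annoyed'; does not c-command the reflexive — cannot bind it (Principle A).
— Ivan's nephew: subject of the clause headed by 'annoyed'; c-commands the reflexive within its binding domain — allowed (Principle A).
— Mark: object of the clause headed by 'persuaded'; c-commands the reflexive but lies outside its binding domain — cannot bind it (Principle A).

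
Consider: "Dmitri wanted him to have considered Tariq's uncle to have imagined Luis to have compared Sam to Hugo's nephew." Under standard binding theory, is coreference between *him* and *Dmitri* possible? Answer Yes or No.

No

*Dmitri* is an R-expression; Principle C requires it to be free (not bound by any c-commanding expression).
— him: subject of the clause headed by 'considered'; the R-expression locally c-commands the pronoun — coreference blocked (Principle B on the pronoun).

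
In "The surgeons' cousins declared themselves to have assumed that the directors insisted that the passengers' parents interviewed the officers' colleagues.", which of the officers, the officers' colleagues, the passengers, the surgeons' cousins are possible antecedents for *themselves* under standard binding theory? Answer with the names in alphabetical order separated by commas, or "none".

*themselves* is a reflexive; Principle A requires it to be bound within its binding domain — the matrix clause.
— the officers: possessor inside the object DP of the clause headed by 'interviewed'; does not c-command the reflexive — cannot bind it (Principle A).
— the officers' colleagues: object of the clause headed by 'interviewed'; does not c-command the reflexive — cannot bind it (Principle A).
— the passengers: possessor inside the subject DP of the clause headed by 'interviewed'; does not c-command the reflexive — cannot bind it (Principle A).
— the surgeons' cousins: subject of the matrix clause; c-commands the reflexive within its binding domain — allowed (Principle A).

the surgeons' cousins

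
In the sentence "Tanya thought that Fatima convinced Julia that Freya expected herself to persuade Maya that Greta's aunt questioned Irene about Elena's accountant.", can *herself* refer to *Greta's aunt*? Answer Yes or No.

*herself* is a reflexive; Principle A requires it to be bound within its binding domain — the clause headed by 'expected'.
— Greta's aunt: subject of the clause headed by 'questioned'; does not c-command the reflexive — cannot bind it (Principle A).

No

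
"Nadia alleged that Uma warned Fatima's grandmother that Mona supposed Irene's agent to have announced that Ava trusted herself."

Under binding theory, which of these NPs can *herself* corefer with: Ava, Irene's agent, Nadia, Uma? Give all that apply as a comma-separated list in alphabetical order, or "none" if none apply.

*herself* is a reflexive; Principle A requires it to be bound within its binding domain — the clause headed by 'trusted'.
— Ava: subject of the clause headed by 'trusted'; c-commands the reflexive within its binding domain — allowed (Principle A).
— Irene's agent: subject of the clause headed by 'announced'; c-commands the reflexive but lies outside its binding domain — cannot bind it (Principle A).
— Nadia: subject of the matrix clause; c-commands the reflexive but lies outside its binding domain — cannot bind it (Principle A).
— Uma: subject of the clause headed by 'warned'; c-commands the reflexive but lies outside its binding domain — cannot bind it (Principle A).

Ava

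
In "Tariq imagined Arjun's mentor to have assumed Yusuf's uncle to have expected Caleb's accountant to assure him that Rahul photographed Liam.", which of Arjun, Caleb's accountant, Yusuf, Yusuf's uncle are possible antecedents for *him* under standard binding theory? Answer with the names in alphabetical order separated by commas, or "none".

*him* is a pronoun; Principle B requires it to be free in its binding domain — the clause headed by 'assure'.
— Arjun: possessor inside the subject DP of the clause headed by 'assumed'; does not c-command the pronoun — Principle B does not apply; allowed.
— Caleb's accountant: subject of the clause headed by 'assure'; c-commands the pronoun within its binding domain — blocked (Principle B).
— Yusuf: possessor inside the subject DP of the clause headed by 'expected'; does not c-command the pronoun — Principle B does not apply; allowed.
— Yusuf's uncle: subject of the clause headed by 'expected'; c-commands the pronoun but lies outside its binding domain — allowed.

Arjun, Yusuf, Yusuf's uncle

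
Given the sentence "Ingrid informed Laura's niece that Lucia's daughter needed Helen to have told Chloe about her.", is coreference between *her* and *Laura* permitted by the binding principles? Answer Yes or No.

Yes

*her* is a pronoun; Principle B requires it to be free in its binding domain — the clause headed by 'told'.
— Laura: possessor inside the object DP of the matrix clause; does not c-command the pronoun — Principle B does not apply; allowed.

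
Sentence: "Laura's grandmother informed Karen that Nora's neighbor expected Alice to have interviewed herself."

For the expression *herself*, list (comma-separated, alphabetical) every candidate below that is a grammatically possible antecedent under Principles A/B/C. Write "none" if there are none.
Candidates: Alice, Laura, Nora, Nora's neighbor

Alice

*herself* is a reflexive; Principle A requires it to be bound within its binding domain — the clause headed by 'interviewed'.
— Alice: subject of the clause headed by 'interviewed'; c-commands the reflexive within its binding domain — allowed (Principle A).
— Laura: possessor inside the subject DP of the matrix clause; does not c-command the reflexive — cannot bind it (Principle A).
— Nora: possessor inside the subject DP of the clause headed by 'expected'; does not c-command the reflexive — cannot bind it (Principle A).
— Nora's neighbor: subject of the clause headed by 'expected'; c-commands the reflexive but lies outside its binding domain — cannot bind it (Principle A).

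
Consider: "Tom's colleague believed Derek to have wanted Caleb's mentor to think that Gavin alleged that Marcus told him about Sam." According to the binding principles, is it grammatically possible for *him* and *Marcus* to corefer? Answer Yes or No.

*him* is a pronoun; Principle B requires it to be free in its binding domain — the clause headed by 'told'.
— Marcus: subject of the clause headed by 'told'; c-commands the pronoun within its binding domain — blocked (Principle B).

No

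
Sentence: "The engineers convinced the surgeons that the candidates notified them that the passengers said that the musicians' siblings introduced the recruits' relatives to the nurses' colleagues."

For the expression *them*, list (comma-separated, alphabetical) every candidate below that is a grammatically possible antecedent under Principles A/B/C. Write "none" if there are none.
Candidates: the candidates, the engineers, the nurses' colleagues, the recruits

*them* is a pronoun; Principle B requires it to be free in its binding domain — the clause headed by 'notified'.
— the candidates: subject of the clause headed by 'notified'; c-commands the pronoun within its binding domain — blocked (Principle B).
— the engineers: subject of the matrix clause; c-commands the pronoun but lies outside its binding domain — allowed.
— the nurses' colleagues: second object of the clause headed by 'introduced'; is c-commanded by the pronoun; coreference would bind this R-expression — blocked (Principle C).
— the recruits: possessor inside the object DP of the clause headed by 'introduced'; is c-commanded by the pronoun; coreference would bind this R-expression — blocked (Principle C).

the engineers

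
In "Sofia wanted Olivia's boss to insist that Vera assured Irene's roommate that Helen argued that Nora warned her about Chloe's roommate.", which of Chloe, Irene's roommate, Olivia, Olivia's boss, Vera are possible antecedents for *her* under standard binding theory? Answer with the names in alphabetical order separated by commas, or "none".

Irene's roommate, Olivia, Olivia's boss, Vera

*her* is a pronoun; Principle B requires it to be free in its binding domain — the clause headed by 'warned'.
— Chloe: possessor inside the second object DP of the clause headed by 'warned'; is c-commanded by the pronoun; coreference would bind this R-expression — blocked (Principle C).
— Irene's roommate: object of the clause headed by 'assured'; c-commands the pronoun but lies outside its binding domain — allowed.
— Olivia: possessor inside the subject DP of the clause headed by 'insist'; does not c-command the pronoun — Principle B does not apply; allowed.
— Olivia's boss: subject of the clause headed by 'insist'; c-commands the pronoun but lies outside its binding domain — allowed.
— Vera: subject of the clause headed by 'assured'; c-commands the pronoun but lies outside its binding domain — allowed.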